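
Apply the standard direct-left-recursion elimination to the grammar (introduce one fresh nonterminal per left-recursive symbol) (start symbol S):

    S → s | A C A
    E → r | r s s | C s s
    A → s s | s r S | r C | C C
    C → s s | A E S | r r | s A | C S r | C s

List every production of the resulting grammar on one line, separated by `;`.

C is directly left-recursive.
For C: α = {S r, s}, β = {s s, A E S, r r, s A}. Rewrite as C → β C' and C' → α C' | ε.

S → s | A C A; E → r | r s s | C s s; A → s s | s r S | r C | C C; C → s s C' | A E S C' | r r C' | s A C'; C' → S r C' | s C' | ε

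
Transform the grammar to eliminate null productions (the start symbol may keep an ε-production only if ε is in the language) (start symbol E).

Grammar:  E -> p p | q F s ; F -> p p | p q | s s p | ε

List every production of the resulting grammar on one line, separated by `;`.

E -> p p | q F s | q s; F -> p p | p q | s s p

The nullable symbols are {F}.
ε ∉ L(G), so no ε-production is kept.
Add the nullable-subset variants: E → q F s gives q F s | q s.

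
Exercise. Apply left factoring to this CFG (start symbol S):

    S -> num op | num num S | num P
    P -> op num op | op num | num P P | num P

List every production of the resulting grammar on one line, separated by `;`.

S -> num S'; P -> op num P' | num P P''; S' -> op | num S | P; P' -> op | ε; P'' -> P | ε

S has alternatives sharing prefix 'num': factor to S → num S' with S' → op | num S | P.
P has alternatives sharing prefix 'op num': factor to P → op num P' with P' → op | ε.
P has alternatives sharing prefix 'num P': factor to P → num P P'' with P'' → P | ε.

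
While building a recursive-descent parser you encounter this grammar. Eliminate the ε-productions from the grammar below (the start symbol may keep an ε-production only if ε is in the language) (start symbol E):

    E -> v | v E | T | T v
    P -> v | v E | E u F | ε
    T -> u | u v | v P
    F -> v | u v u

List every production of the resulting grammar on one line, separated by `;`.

Nullable nonterminals: {P}.
ε ∉ L(G), so no ε-production is kept.
Expand every rule over subsets of its nullable positions: T → v P gives v P | v.

E -> v | v E | T | T v; P -> v | v E | E u F; T -> u | u v | v P | v; F -> v | u v u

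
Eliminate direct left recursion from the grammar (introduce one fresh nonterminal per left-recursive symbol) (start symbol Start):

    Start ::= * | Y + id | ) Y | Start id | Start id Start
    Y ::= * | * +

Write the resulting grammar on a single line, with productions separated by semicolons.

Start ::= * Start1 | Y + id Start1 | ) Y Start1; Y ::= * | * +; Start1 ::= id Start1 | id Start Start1 | ε

Left recursion appears on Start.
For Start: α = {id, id Start}, β = {*, Y + id, ) Y}. Rewrite as Start → β Start1 and Start1 → α Start1 | ε.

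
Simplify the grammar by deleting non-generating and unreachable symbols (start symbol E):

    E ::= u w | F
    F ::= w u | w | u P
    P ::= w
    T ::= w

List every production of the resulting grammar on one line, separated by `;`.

E ::= u w | F; F ::= w u | w | u P; P ::= w

Generating nonterminals: {E, F, P, T}.
Reachable from E after that: {E, F, P}.
Removed useless symbols: {T} and every production mentioning them.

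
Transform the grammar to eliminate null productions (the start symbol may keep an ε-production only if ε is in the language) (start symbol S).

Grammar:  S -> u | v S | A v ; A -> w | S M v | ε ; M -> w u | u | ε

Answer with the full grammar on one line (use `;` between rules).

Nullable nonterminals: {A, M}.
ε ∉ L(G), so no ε-production is kept.
Expand every rule over subsets of its nullable positions: S → A v gives A v | v. A → S M v gives S M v | S v.

S -> u | v S | A v | v; A -> w | S M v | S v; M -> w u | u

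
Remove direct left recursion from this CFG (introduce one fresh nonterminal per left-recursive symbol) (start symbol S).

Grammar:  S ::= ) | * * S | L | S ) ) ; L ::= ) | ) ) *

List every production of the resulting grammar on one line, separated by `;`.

Left recursion appears on S.
For S: α = {) )}, β = {), * * S, L}. Rewrite as S → β S' and S' → α S' | ε.

S ::= ) S' | * * S S' | L S'; L ::= ) | ) ) *; S' ::= ) ) S' | ε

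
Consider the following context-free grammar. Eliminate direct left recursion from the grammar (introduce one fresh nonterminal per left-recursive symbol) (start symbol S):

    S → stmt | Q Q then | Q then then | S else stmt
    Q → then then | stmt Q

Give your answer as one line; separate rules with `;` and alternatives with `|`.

S → stmt S' | Q Q then S' | Q then then S'; Q → then then | stmt Q; S' → else stmt S' | ε

S is directly left-recursive.
For S: α = {else stmt}, β = {stmt, Q Q then, Q then then}. Rewrite as S → β S' and S' → α S' | ε.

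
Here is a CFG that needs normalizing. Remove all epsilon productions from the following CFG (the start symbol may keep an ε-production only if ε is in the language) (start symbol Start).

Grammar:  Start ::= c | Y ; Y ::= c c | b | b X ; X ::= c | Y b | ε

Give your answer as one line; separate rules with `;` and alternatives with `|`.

The nullable symbols are {X}.
ε ∉ L(G), so no ε-production is kept.

Start ::= c | Y; Y ::= c c | b | b X; X ::= c | Y b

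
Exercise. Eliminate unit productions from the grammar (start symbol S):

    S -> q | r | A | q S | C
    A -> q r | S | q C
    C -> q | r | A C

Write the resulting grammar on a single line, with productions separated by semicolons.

S -> q | r | A C | q S | q r | q C; A -> q | r | A C | q S | q r | q C; C -> q | r | A C

Unit pairs: A ⇒* {C, S}; S ⇒* {A, C}.
Replace each nonterminal's rules with the union of the non-unit rules of every nonterminal it unit-derives.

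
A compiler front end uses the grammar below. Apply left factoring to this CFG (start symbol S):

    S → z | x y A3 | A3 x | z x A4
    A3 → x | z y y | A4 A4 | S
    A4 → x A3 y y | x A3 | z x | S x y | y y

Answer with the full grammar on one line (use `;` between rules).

S → x y A3 | A3 x | z S'; A3 → x | z y y | A4 A4 | S; A4 → z x | S x y | y y | x A3 A4'; S' → eps | x A4; A4' → y y | eps

S has alternatives sharing prefix 'z': factor to S → z S' with S' → ε | x A4.
A4 has alternatives sharing prefix 'x A3': factor to A4 → x A3 A4' with A4' → y y | ε.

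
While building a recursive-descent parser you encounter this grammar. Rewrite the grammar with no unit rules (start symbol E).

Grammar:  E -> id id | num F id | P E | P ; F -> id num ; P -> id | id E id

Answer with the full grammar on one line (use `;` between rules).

E -> id id | num F id | P E | id | id E id; F -> id num; P -> id | id E id

Unit pairs: E ⇒* {P}.
For each unit pair (A, B), copy every non-unit production of B to A, then drop all unit productions.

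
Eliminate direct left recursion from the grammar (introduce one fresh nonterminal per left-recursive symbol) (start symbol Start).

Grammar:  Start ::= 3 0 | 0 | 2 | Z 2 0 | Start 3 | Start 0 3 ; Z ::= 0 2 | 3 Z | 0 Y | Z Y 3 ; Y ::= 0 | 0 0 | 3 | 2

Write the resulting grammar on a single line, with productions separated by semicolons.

Start ::= 3 0 Start1 | 0 Start1 | 2 Start1 | Z 2 0 Start1; Z ::= 0 2 Z1 | 3 Z Z1 | 0 Y Z1; Y ::= 0 | 0 0 | 3 | 2; Start1 ::= 3 Start1 | 0 3 Start1 | eps; Z1 ::= Y 3 Z1 | eps

Start, Z are directly left-recursive.
For Start: α = {3, 0 3}, β = {3 0, 0, 2, Z 2 0}. Rewrite as Start → β Start1 and Start1 → α Start1 | ε.
For Z: α = {Y 3}, β = {0 2, 3 Z, 0 Y}. Rewrite as Z → β Z1 and Z1 → α Z1 | ε.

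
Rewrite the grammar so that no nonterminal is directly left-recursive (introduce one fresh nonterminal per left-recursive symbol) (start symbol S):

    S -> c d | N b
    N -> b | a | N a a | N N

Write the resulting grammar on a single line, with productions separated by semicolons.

S -> c d | N b; N -> b N' | a N'; N' -> a a N' | N N' | ε

Directly left-recursive nonterminal: N.
For N: α = {a a, N}, β = {b, a}. Rewrite as N → β N' and N' → α N' | ε.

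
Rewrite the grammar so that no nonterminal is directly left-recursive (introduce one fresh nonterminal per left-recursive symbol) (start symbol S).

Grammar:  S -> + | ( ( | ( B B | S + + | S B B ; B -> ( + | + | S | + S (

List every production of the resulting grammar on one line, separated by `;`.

Left recursion appears on S.
For S: α = {+ +, B B}, β = {+, ( (, ( B B}. Rewrite as S → β S' and S' → α S' | ε.

S -> + S' | ( ( S' | ( B B S'; B -> ( + | + | S | + S (; S' -> + + S' | B B S' | ε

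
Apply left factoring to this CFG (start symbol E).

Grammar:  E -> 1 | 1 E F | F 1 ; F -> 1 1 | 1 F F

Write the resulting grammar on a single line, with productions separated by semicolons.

E has alternatives sharing prefix '1': factor to E → 1 E' with E' → ε | E F.
F has alternatives sharing prefix '1': factor to F → 1 F' with F' → 1 | F F.

E -> F 1 | 1 E'; F -> 1 F'; E' -> ε | E F; F' -> 1 | F F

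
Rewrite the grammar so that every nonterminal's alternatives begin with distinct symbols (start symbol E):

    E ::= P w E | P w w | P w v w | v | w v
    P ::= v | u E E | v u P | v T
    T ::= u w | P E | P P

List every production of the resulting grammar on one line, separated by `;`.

E ::= v | w v | P w E'; P ::= u E E | v P'; T ::= u w | P T'; E' ::= E | w | v w; P' ::= ε | u P | T; T' ::= E | P

E has alternatives sharing prefix 'P w': factor to E → P w E' with E' → E | w | v w.
P has alternatives sharing prefix 'v': factor to P → v P' with P' → ε | u P | T.
T has alternatives sharing prefix 'P': factor to T → P T' with T' → E | P.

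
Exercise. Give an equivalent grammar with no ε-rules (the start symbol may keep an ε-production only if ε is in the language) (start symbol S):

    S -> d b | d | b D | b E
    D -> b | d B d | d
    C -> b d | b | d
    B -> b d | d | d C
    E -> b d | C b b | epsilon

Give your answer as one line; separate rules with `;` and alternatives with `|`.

S -> d b | d | b D | b E | b; D -> b | d B d | d; C -> b d | b | d; B -> b d | d | d C; E -> b d | C b b

Nullable nonterminals: {E}.
ε ∉ L(G), so no ε-production is kept.
Expand every rule over subsets of its nullable positions: S → b E gives b E | b.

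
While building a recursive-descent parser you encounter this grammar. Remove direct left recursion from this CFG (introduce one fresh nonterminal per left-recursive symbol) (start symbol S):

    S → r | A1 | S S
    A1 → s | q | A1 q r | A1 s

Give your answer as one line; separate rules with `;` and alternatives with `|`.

Left recursion appears on S, A1.
For S: α = {S}, β = {r, A1}. Rewrite as S → β S' and S' → α S' | ε.
For A1: α = {q r, s}, β = {s, q}. Rewrite as A1 → β A1' and A1' → α A1' | ε.

S → r S' | A1 S'; A1 → s A1' | q A1'; S' → S S' | ε; A1' → q r A1' | s A1' | ε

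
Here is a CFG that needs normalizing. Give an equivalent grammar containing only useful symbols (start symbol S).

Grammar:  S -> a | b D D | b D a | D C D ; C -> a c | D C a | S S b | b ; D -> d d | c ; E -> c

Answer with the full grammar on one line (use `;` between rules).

Generating nonterminals: {C, D, E, S}.
Reachable from S after that: {C, D, S}.
Removed useless symbols: {E} and every production mentioning them.

S -> a | b D D | b D a | D C D; C -> a c | D C a | S S b | b; D -> d d | c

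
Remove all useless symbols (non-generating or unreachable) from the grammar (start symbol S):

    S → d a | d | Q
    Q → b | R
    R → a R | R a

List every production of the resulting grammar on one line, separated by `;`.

Generating nonterminals: {Q, S}.
Reachable from S after that: {Q, S}.
Removed useless symbols: {R} and every production mentioning them.

S → d a | d | Q; Q → b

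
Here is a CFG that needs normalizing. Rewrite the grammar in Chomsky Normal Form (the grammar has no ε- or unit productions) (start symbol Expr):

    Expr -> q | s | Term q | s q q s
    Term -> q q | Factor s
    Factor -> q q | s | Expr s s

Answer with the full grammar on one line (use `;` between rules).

Introduce a nonterminal for each terminal appearing in a rule of length ≥ 2: X1 → q, X2 → s.
Binarize each right-hand side of length ≥ 3 by chaining fresh nonterminals (Y1, Y2, …): affected rules were Expr → X2 X1 X1 X2; Factor → Expr X2 X2.

Expr -> q | s | Term X1 | X2 Y1; Term -> X1 X1 | Factor X2; Factor -> X1 X1 | s | Expr Y3; X1 -> q; X2 -> s; Y1 -> X1 Y2; Y2 -> X1 X2; Y3 -> X2 X2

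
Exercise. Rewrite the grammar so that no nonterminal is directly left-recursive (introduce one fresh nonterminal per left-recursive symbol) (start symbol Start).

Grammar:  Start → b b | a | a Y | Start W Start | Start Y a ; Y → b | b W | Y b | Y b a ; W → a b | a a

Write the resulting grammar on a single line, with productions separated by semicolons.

Directly left-recursive nonterminals: Start, Y.
For Start: α = {W Start, Y a}, β = {b b, a, a Y}. Rewrite as Start → β Start1 and Start1 → α Start1 | ε.
For Y: α = {b, b a}, β = {b, b W}. Rewrite as Y → β Y1 and Y1 → α Y1 | ε.

Start → b b Start1 | a Start1 | a Y Start1; Y → b Y1 | b W Y1; W → a b | a a; Start1 → W Start Start1 | Y a Start1 | ε; Y1 → b Y1 | b a Y1 | ε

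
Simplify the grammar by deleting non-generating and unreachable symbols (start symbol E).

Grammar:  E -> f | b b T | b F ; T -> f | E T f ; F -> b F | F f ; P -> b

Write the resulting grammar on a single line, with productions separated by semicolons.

E -> f | b b T; T -> f | E T f

Generating nonterminals: {E, P, T}.
Reachable from E after that: {E, T}.
Removed useless symbols: {F, P} and every production mentioning them.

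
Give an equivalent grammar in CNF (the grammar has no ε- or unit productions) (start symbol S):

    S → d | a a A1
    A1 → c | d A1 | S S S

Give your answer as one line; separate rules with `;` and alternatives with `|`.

Introduce a nonterminal for each terminal appearing in a rule of length ≥ 2: X1 → a, X2 → d.
Binarize each right-hand side of length ≥ 3 by chaining fresh nonterminals (Y1, Y2, …): affected rules were S → X1 X1 A1; A1 → S S S.

S → d | X1 Y1; A1 → c | X2 A1 | S Y2; X1 → a; X2 → d; Y1 → X1 A1; Y2 → S S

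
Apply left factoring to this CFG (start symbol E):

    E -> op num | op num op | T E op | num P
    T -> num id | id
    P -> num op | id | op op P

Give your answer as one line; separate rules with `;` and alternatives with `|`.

E has alternatives sharing prefix 'op num': factor to E → op num E' with E' → ε | op.

E -> T E op | num P | op num E'; T -> num id | id; P -> num op | id | op op P; E' -> ε | op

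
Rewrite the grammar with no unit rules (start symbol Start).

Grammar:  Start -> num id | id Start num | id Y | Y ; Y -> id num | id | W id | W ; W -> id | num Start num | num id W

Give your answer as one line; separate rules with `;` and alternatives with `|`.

Unit pairs: Start ⇒* {W, Y}; Y ⇒* {W}.
For every A with A ⇒* B via unit rules, add B's non-unit alternatives to A; then delete every rule of the form X → Y.

Start -> num id | id Start num | id Y | id | num Start num | num id W | id num | W id; Y -> id | num Start num | num id W | id num | W id; W -> id | num Start num | num id W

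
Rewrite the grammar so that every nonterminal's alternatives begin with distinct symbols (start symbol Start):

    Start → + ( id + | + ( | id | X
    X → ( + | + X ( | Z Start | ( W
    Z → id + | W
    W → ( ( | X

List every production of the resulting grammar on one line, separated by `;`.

Start → id | X | + ( Start1; X → + X ( | Z Start | ( X1; Z → id + | W; W → ( ( | X; Start1 → id + | ε; X1 → + | W

Start has alternatives sharing prefix '+ (': factor to Start → + ( Start1 with Start1 → id + | ε.
X has alternatives sharing prefix '(': factor to X → ( X1 with X1 → + | W.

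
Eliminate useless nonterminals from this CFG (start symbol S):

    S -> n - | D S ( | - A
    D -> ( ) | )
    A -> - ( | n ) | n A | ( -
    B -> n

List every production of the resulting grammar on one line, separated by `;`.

S -> n - | D S ( | - A; D -> ( ) | ); A -> - ( | n ) | n A | ( -

Generating nonterminals: {A, B, D, S}.
Reachable from S after that: {A, D, S}.
Removed useless symbols: {B} and every production mentioning them.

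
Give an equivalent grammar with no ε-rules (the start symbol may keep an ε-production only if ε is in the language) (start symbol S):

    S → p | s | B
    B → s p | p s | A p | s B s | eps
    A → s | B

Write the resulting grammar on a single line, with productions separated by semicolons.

Nullable set = {A, B, S}.
ε ∈ L(G) since S is nullable, so keep S → ε.
Add the nullable-subset variants: B → A p gives A p | p. B → s B s gives s B s | s s.

S → p | s | B | eps; B → s p | p s | A p | p | s B s | s s; A → s | B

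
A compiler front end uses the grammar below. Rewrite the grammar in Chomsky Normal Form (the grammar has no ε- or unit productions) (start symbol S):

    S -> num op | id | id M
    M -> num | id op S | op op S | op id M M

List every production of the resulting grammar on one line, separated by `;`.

Introduce a nonterminal for each terminal appearing in a rule of length ≥ 2: X1 → num, X2 → op, X3 → id.
Binarize each right-hand side of length ≥ 3 by chaining fresh nonterminals (Y1, Y2, …): affected rules were M → X3 X2 S; M → X2 X2 S; M → X2 X3 M M.

S -> X1 X2 | id | X3 M; M -> num | X3 Y1 | X2 Y2 | X2 Y3; X1 -> num; X2 -> op; X3 -> id; Y1 -> X2 S; Y2 -> X2 S; Y3 -> X3 Y4; Y4 -> M M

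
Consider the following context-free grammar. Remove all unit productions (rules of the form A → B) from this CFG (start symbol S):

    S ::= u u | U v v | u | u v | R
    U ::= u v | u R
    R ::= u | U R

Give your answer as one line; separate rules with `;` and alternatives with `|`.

S ::= u u | U v v | u | u v | U R; U ::= u v | u R; R ::= u | U R

Unit pairs: S ⇒* {R}.
For every A with A ⇒* B via unit rules, add B's non-unit alternatives to A; then delete every rule of the form X → Y.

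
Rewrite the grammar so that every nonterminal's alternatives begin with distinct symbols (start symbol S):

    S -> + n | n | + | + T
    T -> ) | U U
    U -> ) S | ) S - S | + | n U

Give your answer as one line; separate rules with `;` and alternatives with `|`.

S has alternatives sharing prefix '+': factor to S → + S' with S' → n | ε | T.
U has alternatives sharing prefix ') S': factor to U → ) S U' with U' → ε | - S.

S -> n | + S'; T -> ) | U U; U -> + | n U | ) S U'; S' -> n | ε | T; U' -> ε | - S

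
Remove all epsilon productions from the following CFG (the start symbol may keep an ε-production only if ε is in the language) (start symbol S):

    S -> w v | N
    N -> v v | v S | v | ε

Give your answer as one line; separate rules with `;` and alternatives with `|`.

Nullable nonterminals: {N, S}.
ε ∈ L(G) since S is nullable, so keep S → ε.
For each production, add variants omitting each subset of nullable occurrences: N → v S gives v S | v.

S -> w v | N | ε; N -> v v | v S | v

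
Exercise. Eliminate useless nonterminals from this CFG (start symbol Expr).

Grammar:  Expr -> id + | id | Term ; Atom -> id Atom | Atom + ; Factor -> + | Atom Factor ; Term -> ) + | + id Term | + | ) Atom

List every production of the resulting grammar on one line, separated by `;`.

Expr -> id + | id | Term; Term -> ) + | + id Term | +

Generating nonterminals: {Expr, Factor, Term}.
Reachable from Expr after that: {Expr, Term}.
Removed useless symbols: {Atom, Factor} and every production mentioning them.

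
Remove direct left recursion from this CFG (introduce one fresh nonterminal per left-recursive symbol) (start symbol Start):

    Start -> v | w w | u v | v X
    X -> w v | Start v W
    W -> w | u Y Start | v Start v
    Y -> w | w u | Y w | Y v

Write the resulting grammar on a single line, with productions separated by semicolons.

Start -> v | w w | u v | v X; X -> w v | Start v W; W -> w | u Y Start | v Start v; Y -> w Y1 | w u Y1; Y1 -> w Y1 | v Y1 | ε

Left recursion appears on Y.
For Y: α = {w, v}, β = {w, w u}. Rewrite as Y → β Y1 and Y1 → α Y1 | ε.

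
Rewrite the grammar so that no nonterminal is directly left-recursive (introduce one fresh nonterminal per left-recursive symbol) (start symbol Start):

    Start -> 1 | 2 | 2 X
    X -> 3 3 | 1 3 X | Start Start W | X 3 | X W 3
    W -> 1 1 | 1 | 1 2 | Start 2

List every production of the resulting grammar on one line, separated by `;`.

Start -> 1 | 2 | 2 X; X -> 3 3 X1 | 1 3 X X1 | Start Start W X1; W -> 1 1 | 1 | 1 2 | Start 2; X1 -> 3 X1 | W 3 X1 | ε

Left recursion appears on X.
For X: α = {3, W 3}, β = {3 3, 1 3 X, Start Start W}. Rewrite as X → β X1 and X1 → α X1 | ε.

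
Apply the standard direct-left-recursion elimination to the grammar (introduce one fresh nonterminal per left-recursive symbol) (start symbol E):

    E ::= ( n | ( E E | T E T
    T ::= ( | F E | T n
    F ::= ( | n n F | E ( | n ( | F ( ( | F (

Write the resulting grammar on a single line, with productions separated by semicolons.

E ::= ( n | ( E E | T E T; T ::= ( T' | F E T'; F ::= ( F' | n n F F' | E ( F' | n ( F'; T' ::= n T' | ε; F' ::= ( ( F' | ( F' | ε

T, F are directly left-recursive.
For T: α = {n}, β = {(, F E}. Rewrite as T → β T' and T' → α T' | ε.
For F: α = {( (, (}, β = {(, n n F, E (, n (}. Rewrite as F → β F' and F' → α F' | ε.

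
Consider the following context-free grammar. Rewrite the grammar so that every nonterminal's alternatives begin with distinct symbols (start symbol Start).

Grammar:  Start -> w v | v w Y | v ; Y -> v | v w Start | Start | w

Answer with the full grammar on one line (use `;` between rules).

Start -> w v | v Start1; Y -> Start | w | v Y1; Start1 -> w Y | ε; Y1 -> ε | w Start

Start has alternatives sharing prefix 'v': factor to Start → v Start1 with Start1 → w Y | ε.
Y has alternatives sharing prefix 'v': factor to Y → v Y1 with Y1 → ε | w Start.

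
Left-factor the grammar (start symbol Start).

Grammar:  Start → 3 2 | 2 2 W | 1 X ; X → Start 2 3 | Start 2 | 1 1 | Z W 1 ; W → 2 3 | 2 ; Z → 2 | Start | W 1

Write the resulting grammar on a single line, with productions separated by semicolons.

Start → 3 2 | 2 2 W | 1 X; X → 1 1 | Z W 1 | Start 2 X1; W → 2 W1; Z → 2 | Start | W 1; X1 → 3 | ε; W1 → 3 | ε

X has alternatives sharing prefix 'Start 2': factor to X → Start 2 X1 with X1 → 3 | ε.
W has alternatives sharing prefix '2': factor to W → 2 W1 with W1 → 3 | ε.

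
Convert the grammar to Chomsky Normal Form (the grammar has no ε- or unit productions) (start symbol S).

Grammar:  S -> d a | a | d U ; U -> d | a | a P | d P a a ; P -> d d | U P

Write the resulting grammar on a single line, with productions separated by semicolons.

S -> X1 X2 | a | X1 U; U -> d | a | X2 P | X1 Y1; P -> X1 X1 | U P; X1 -> d; X2 -> a; Y1 -> P Y2; Y2 -> X2 X2

Introduce a nonterminal for each terminal appearing in a rule of length ≥ 2: X1 → d, X2 → a.
Binarize each right-hand side of length ≥ 3 by chaining fresh nonterminals (Y1, Y2, …): affected rules were U → X1 P X2 X2.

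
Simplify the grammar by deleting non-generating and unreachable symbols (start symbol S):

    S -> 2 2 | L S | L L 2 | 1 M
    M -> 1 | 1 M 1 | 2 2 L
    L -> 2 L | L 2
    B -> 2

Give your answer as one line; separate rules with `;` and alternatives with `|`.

Generating nonterminals: {B, M, S}.
Reachable from S after that: {M, S}.
Removed useless symbols: {B, L} and every production mentioning them.

S -> 2 2 | 1 M; M -> 1 | 1 M 1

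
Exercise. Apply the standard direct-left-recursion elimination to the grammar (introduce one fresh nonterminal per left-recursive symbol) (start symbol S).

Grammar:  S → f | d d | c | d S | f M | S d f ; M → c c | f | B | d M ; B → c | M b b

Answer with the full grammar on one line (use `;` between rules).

S → f S' | d d S' | c S' | d S S' | f M S'; M → c c | f | B | d M; B → c | M b b; S' → d f S' | epsilon

S is directly left-recursive.
For S: α = {d f}, β = {f, d d, c, d S, f M}. Rewrite as S → β S' and S' → α S' | ε.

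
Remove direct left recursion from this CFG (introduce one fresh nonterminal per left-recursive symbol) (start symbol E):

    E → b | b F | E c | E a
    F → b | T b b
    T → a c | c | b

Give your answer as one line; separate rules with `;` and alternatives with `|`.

Left recursion appears on E.
For E: α = {c, a}, β = {b, b F}. Rewrite as E → β E' and E' → α E' | ε.

E → b E' | b F E'; F → b | T b b; T → a c | c | b; E' → c E' | a E' | ε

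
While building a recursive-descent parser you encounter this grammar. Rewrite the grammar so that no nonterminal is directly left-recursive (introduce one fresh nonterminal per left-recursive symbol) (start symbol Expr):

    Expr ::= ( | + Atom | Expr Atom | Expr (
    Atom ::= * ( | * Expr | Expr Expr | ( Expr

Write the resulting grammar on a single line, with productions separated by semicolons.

Expr ::= ( Expr1 | + Atom Expr1; Atom ::= * ( | * Expr | Expr Expr | ( Expr; Expr1 ::= Atom Expr1 | ( Expr1 | ε

Expr is directly left-recursive.
For Expr: α = {Atom, (}, β = {(, + Atom}. Rewrite as Expr → β Expr1 and Expr1 → α Expr1 | ε.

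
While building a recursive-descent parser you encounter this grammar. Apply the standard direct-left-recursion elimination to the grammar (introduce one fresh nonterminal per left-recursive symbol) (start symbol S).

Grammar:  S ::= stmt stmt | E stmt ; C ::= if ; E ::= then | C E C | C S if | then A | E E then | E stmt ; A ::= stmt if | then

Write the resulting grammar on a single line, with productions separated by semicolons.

S ::= stmt stmt | E stmt; C ::= if; E ::= then E' | C E C E' | C S if E' | then A E'; A ::= stmt if | then; E' ::= E then E' | stmt E' | eps

E is directly left-recursive.
For E: α = {E then, stmt}, β = {then, C E C, C S if, then A}. Rewrite as E → β E' and E' → α E' | ε.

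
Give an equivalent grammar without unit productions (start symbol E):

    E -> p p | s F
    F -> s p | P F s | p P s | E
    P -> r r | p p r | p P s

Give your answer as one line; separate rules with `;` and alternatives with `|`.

E -> p p | s F; F -> p p | s F | s p | P F s | p P s; P -> r r | p p r | p P s

Unit pairs: F ⇒* {E}.
For each unit pair (A, B), copy every non-unit production of B to A, then drop all unit productions.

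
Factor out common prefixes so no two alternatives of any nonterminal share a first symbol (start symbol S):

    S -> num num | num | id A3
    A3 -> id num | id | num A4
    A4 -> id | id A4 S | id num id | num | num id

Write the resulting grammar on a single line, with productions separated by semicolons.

S -> id A3 | num S'; A3 -> num A4 | id A3'; A4 -> id A4' | num A4''; S' -> num | eps; A3' -> num | eps; A4' -> eps | A4 S | num id; A4'' -> eps | id

S has alternatives sharing prefix 'num': factor to S → num S' with S' → num | ε.
A3 has alternatives sharing prefix 'id': factor to A3 → id A3' with A3' → num | ε.
A4 has alternatives sharing prefix 'id': factor to A4 → id A4' with A4' → ε | A4 S | num id.
A4 has alternatives sharing prefix 'num': factor to A4 → num A4'' with A4'' → ε | id.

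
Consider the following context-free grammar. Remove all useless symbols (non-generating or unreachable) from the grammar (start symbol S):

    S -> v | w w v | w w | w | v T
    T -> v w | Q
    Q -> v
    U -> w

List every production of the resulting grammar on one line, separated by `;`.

Generating nonterminals: {Q, S, T, U}.
Reachable from S after that: {Q, S, T}.
Removed useless symbols: {U} and every production mentioning them.

S -> v | w w v | w w | w | v T; T -> v w | Q; Q -> v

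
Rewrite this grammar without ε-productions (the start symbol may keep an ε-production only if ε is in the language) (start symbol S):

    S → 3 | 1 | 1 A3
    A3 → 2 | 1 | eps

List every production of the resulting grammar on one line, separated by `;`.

S → 3 | 1 | 1 A3; A3 → 2 | 1

The nullable symbols are {A3}.
ε ∉ L(G), so no ε-production is kept.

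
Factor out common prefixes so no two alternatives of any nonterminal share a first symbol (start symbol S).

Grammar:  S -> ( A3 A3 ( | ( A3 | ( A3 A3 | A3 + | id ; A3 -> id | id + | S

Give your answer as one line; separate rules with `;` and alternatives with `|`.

S has alternatives sharing prefix '( A3': factor to S → ( A3 S' with S' → A3 ( | ε | A3.
A3 has alternatives sharing prefix 'id': factor to A3 → id A3' with A3' → ε | +.
S' has alternatives sharing prefix 'A3': factor to S' → A3 S'' with S'' → ( | ε.

S -> A3 + | id | ( A3 S'; A3 -> S | id A3'; S' -> ε | A3 S''; A3' -> ε | +; S'' -> ( | ε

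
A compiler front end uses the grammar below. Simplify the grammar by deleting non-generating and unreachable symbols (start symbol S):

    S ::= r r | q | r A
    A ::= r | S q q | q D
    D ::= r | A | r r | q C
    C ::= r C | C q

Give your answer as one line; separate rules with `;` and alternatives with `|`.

Generating nonterminals: {A, D, S}.
Reachable from S after that: {A, D, S}.
Removed useless symbols: {C} and every production mentioning them.

S ::= r r | q | r A; A ::= r | S q q | q D; D ::= r | A | r r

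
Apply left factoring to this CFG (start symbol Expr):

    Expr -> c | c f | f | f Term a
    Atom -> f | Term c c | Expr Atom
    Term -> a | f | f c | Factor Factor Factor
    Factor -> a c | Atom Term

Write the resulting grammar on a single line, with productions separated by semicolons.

Expr has alternatives sharing prefix 'c': factor to Expr → c Expr1 with Expr1 → ε | f.
Expr has alternatives sharing prefix 'f': factor to Expr → f Expr2 with Expr2 → ε | Term a.
Term has alternatives sharing prefix 'f': factor to Term → f Term1 with Term1 → ε | c.

Expr -> c Expr1 | f Expr2; Atom -> f | Term c c | Expr Atom; Term -> a | Factor Factor Factor | f Term1; Factor -> a c | Atom Term; Expr1 -> ε | f; Expr2 -> ε | Term a; Term1 -> ε | c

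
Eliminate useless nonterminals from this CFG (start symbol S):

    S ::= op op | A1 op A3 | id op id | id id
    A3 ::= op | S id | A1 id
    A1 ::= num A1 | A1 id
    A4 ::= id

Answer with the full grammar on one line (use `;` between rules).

Generating nonterminals: {A3, A4, S}.
Reachable from S after that: {S}.
Removed useless symbols: {A1, A3, A4} and every production mentioning them.

S ::= op op | id op id | id id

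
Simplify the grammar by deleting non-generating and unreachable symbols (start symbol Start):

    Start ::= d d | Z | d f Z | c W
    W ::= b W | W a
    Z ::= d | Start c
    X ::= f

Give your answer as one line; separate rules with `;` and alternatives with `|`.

Generating nonterminals: {Start, X, Z}.
Reachable from Start after that: {Start, Z}.
Removed useless symbols: {W, X} and every production mentioning them.

Start ::= d d | Z | d f Z; Z ::= d | Start c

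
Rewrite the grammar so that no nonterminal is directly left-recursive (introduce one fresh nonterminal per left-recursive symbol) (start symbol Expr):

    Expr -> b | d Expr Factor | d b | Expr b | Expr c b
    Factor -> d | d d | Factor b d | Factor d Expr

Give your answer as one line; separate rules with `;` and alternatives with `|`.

Directly left-recursive nonterminals: Expr, Factor.
For Expr: α = {b, c b}, β = {b, d Expr Factor, d b}. Rewrite as Expr → β Expr1 and Expr1 → α Expr1 | ε.
For Factor: α = {b d, d Expr}, β = {d, d d}. Rewrite as Factor → β Factor1 and Factor1 → α Factor1 | ε.

Expr -> b Expr1 | d Expr Factor Expr1 | d b Expr1; Factor -> d Factor1 | d d Factor1; Expr1 -> b Expr1 | c b Expr1 | eps; Factor1 -> b d Factor1 | d Expr Factor1 | eps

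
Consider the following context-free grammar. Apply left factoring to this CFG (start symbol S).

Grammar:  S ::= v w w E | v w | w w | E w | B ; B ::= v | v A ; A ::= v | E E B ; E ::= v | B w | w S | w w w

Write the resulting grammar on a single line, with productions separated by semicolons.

S ::= w w | E w | B | v w S'; B ::= v B'; A ::= v | E E B; E ::= v | B w | w E'; S' ::= w E | ε; B' ::= ε | A; E' ::= S | w w

S has alternatives sharing prefix 'v w': factor to S → v w S' with S' → w E | ε.
B has alternatives sharing prefix 'v': factor to B → v B' with B' → ε | A.
E has alternatives sharing prefix 'w': factor to E → w E' with E' → S | w w.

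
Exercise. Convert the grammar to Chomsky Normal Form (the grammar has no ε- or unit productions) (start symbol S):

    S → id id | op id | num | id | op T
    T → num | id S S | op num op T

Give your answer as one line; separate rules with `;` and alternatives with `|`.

Introduce a nonterminal for each terminal appearing in a rule of length ≥ 2: X1 → id, X2 → op, X3 → num.
Binarize each right-hand side of length ≥ 3 by chaining fresh nonterminals (Y1, Y2, …): affected rules were T → X1 S S; T → X2 X3 X2 T.

S → X1 X1 | X2 X1 | num | id | X2 T; T → num | X1 Y1 | X2 Y2; X1 → id; X2 → op; X3 → num; Y1 → S S; Y2 → X3 Y3; Y3 → X2 T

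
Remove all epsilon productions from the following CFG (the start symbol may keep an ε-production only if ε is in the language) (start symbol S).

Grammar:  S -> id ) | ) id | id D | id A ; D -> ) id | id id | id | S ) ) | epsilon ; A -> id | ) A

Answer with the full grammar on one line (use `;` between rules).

S -> id ) | ) id | id D | id | id A; D -> ) id | id id | id | S ) ); A -> id | ) A

The nullable symbols are {D}.
ε ∉ L(G), so no ε-production is kept.
For each production, add variants omitting each subset of nullable occurrences: S → id D gives id D | id.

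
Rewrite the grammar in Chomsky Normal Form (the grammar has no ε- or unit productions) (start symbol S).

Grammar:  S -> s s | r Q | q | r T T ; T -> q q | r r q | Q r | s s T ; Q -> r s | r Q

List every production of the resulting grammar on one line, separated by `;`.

S -> X1 X1 | X2 Q | q | X2 Y1; T -> X3 X3 | X2 Y2 | Q X2 | X1 Y3; Q -> X2 X1 | X2 Q; X1 -> s; X2 -> r; X3 -> q; Y1 -> T T; Y2 -> X2 X3; Y3 -> X1 T

Introduce a nonterminal for each terminal appearing in a rule of length ≥ 2: X1 → s, X2 → r, X3 → q.
Binarize each right-hand side of length ≥ 3 by chaining fresh nonterminals (Y1, Y2, …): affected rules were S → X2 T T; T → X2 X2 X3; T → X1 X1 T.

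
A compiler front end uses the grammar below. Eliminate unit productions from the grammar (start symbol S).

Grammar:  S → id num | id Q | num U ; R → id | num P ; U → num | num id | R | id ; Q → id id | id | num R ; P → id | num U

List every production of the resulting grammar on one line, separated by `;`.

Unit pairs: U ⇒* {R}.
For every A with A ⇒* B via unit rules, add B's non-unit alternatives to A; then delete every rule of the form X → Y.

S → id num | id Q | num U; R → id | num P; U → num | num id | id | num P; Q → id id | id | num R; P → id | num U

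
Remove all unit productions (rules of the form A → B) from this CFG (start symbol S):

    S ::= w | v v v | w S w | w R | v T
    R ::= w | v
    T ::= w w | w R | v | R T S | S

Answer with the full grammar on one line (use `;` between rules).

S ::= w | v v v | w S w | w R | v T; R ::= w | v; T ::= w | v v v | w S w | w R | v T | w w | v | R T S

Unit pairs: T ⇒* {S}.
For every A with A ⇒* B via unit rules, add B's non-unit alternatives to A; then delete every rule of the form X → Y.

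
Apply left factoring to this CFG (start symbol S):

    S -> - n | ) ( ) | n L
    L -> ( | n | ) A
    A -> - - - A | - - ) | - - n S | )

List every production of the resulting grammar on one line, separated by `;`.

S -> - n | ) ( ) | n L; L -> ( | n | ) A; A -> ) | - - A'; A' -> - A | ) | n S

A has alternatives sharing prefix '- -': factor to A → - - A' with A' → - A | ) | n S.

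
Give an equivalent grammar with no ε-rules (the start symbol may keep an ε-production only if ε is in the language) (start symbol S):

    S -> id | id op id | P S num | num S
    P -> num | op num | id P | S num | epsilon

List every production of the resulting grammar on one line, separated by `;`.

Nullable set = {P}.
ε ∉ L(G), so no ε-production is kept.
Expand every rule over subsets of its nullable positions: S → P S num gives P S num | S num. P → id P gives id P | id.

S -> id | id op id | P S num | S num | num S; P -> num | op num | id P | id | S num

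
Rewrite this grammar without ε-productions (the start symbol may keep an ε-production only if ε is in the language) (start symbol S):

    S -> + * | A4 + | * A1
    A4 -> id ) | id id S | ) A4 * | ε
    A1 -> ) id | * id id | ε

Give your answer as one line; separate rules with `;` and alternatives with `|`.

S -> + * | A4 + | + | * A1 | *; A4 -> id ) | id id S | ) A4 * | ) *; A1 -> ) id | * id id

Nullable nonterminals: {A1, A4}.
ε ∉ L(G), so no ε-production is kept.
Add the nullable-subset variants: S → A4 + gives A4 + | +. S → * A1 gives * A1 | *. A4 → ) A4 * gives ) A4 * | ) *.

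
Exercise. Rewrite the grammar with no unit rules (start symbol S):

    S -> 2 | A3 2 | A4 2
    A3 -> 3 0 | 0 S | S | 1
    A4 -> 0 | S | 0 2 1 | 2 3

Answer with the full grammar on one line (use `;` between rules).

S -> 2 | A3 2 | A4 2; A3 -> 2 | A3 2 | A4 2 | 3 0 | 0 S | 1; A4 -> 0 | 0 2 1 | 2 3 | 2 | A3 2 | A4 2

Unit pairs: A3 ⇒* {S}; A4 ⇒* {S}.
Replace each nonterminal's rules with the union of the non-unit rules of every nonterminal it unit-derives.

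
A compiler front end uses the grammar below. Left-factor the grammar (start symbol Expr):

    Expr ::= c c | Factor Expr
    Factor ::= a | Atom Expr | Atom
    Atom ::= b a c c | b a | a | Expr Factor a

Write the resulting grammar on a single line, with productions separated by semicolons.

Factor has alternatives sharing prefix 'Atom': factor to Factor → Atom Factor1 with Factor1 → Expr | ε.
Atom has alternatives sharing prefix 'b a': factor to Atom → b a Atom1 with Atom1 → c c | ε.

Expr ::= c c | Factor Expr; Factor ::= a | Atom Factor1; Atom ::= a | Expr Factor a | b a Atom1; Factor1 ::= Expr | ε; Atom1 ::= c c | ε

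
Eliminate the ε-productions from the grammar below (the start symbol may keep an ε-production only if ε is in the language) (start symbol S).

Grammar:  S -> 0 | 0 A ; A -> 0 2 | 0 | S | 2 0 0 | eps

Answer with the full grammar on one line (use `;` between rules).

Nullable set = {A}.
ε ∉ L(G), so no ε-production is kept.

S -> 0 | 0 A; A -> 0 2 | 0 | S | 2 0 0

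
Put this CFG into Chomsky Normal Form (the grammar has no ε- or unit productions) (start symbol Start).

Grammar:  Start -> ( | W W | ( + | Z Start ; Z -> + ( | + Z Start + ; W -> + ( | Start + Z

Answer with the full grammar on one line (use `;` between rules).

Start -> ( | W W | X1 X2 | Z Start; Z -> X2 X1 | X2 Y1; W -> X2 X1 | Start Y3; X1 -> (; X2 -> +; Y1 -> Z Y2; Y2 -> Start X2; Y3 -> X2 Z

Introduce a nonterminal for each terminal appearing in a rule of length ≥ 2: X1 → (, X2 → +.
Binarize each right-hand side of length ≥ 3 by chaining fresh nonterminals (Y1, Y2, …): affected rules were Z → X2 Z Start X2; W → Start X2 Z.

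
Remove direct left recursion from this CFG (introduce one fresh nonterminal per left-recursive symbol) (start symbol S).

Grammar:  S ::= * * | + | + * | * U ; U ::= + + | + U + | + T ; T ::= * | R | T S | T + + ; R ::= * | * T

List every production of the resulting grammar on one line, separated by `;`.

S ::= * * | + | + * | * U; U ::= + + | + U + | + T; T ::= * T' | R T'; R ::= * | * T; T' ::= S T' | + + T' | ε

Directly left-recursive nonterminal: T.
For T: α = {S, + +}, β = {*, R}. Rewrite as T → β T' and T' → α T' | ε.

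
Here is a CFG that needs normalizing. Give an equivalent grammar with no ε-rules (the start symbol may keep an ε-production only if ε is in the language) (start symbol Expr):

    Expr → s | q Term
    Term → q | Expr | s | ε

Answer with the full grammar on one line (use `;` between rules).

Nullable set = {Term}.
ε ∉ L(G), so no ε-production is kept.
Add the nullable-subset variants: Expr → q Term gives q Term | q.

Expr → s | q Term | q; Term → q | Expr | s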